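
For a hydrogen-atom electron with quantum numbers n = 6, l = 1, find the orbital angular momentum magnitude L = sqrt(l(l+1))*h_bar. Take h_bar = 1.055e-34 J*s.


L = sqrt(l*(l+1)) * h_bar
= sqrt(1 * 2) * 1.055e-34
= sqrt(2) * 1.055e-34
= 1.4142 * 1.055e-34
= 1.4920e-34 J*s

1.4920e-34


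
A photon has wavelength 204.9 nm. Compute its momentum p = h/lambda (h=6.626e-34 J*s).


p = h / lambda
= 6.626e-34 / (204.9e-9)
= 6.626e-34 / 2.0490e-07
= 3.2338e-27 kg*m/s

3.2338e-27


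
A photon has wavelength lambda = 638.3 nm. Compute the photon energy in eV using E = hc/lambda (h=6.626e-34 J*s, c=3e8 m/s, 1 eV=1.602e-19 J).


E = hc / lambda
= (6.626e-34)(3e8) / (638.3e-9)
= 1.9878e-25 / 6.3830e-07
= 3.1142e-19 J
Converting to eV: 3.1142e-19 / 1.602e-19
= 1.944 eV

1.944


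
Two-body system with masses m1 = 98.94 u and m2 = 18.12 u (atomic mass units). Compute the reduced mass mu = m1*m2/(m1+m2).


mu = m1 * m2 / (m1 + m2)
= 98.94 * 18.12 / (98.94 + 18.12)
= 1792.7928 / 117.06
= 15.3152 u

15.3152


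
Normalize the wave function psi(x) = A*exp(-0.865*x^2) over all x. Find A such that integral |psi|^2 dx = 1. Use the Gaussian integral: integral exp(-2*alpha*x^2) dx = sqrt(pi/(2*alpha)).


integral |psi|^2 dx = A^2 * sqrt(pi/(2*alpha)) = 1
A^2 = sqrt(2*alpha/pi)
= sqrt(2 * 0.865 / pi)
= 0.742076
A = sqrt(0.742076)
= 0.8614

0.8614


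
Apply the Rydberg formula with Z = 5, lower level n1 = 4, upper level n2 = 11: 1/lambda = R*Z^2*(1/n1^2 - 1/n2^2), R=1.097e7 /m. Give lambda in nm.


1/lambda = R * Z^2 * (1/n1^2 - 1/n2^2)
= 1.097e7 * 5^2 * (1/4^2 - 1/11^2)
= 1.097e7 * 25 * (0.0625 - 0.008264)
= 1.4874e+07 /m
lambda = 1 / 1.4874e+07
= 67.231 nm

67.231


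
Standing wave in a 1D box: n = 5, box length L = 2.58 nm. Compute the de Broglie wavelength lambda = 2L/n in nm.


lambda = 2L / n
= 2 * 2.58 / 5
= 5.16 / 5
= 1.032 nm

1.032


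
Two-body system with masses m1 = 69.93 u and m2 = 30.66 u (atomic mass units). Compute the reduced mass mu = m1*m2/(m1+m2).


mu = m1 * m2 / (m1 + m2)
= 69.93 * 30.66 / (69.93 + 30.66)
= 2144.0538 / 100.59
= 21.3148 u

21.3148


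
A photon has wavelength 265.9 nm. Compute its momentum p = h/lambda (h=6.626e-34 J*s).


p = h / lambda
= 6.626e-34 / (265.9e-9)
= 6.626e-34 / 2.6590e-07
= 2.4919e-27 kg*m/s

2.4919e-27


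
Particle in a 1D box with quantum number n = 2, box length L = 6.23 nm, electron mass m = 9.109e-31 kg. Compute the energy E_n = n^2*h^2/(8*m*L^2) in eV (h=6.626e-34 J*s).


E = n^2 * h^2 / (8 * m * L^2)
= 2^2 * (6.626e-34)^2 / (8 * 9.109e-31 * (6.23e-9)^2)
= 4 * 4.3904e-67 / (8 * 9.109e-31 * 3.8813e-17)
= 6.2091e-21 J
= 0.0388 eV

0.0388


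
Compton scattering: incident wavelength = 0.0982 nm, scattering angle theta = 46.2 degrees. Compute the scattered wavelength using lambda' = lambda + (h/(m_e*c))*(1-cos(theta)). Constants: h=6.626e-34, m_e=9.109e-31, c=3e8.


Compton wavelength: h/(m_e*c) = 2.4247e-12 m
d_lambda = 2.4247e-12 * (1 - cos(46.2 deg))
= 2.4247e-12 * 0.307857
= 7.4646e-13 m = 0.000746 nm
lambda' = 0.0982 + 0.000746
= 0.098946 nm

0.098946


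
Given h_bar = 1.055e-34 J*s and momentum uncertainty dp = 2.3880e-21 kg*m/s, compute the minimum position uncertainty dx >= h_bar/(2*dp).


dx = h_bar / (2 * dp)
= 1.055e-34 / (2 * 2.3880e-21)
= 1.055e-34 / 4.7760e-21
= 2.2090e-14 m

2.2090e-14


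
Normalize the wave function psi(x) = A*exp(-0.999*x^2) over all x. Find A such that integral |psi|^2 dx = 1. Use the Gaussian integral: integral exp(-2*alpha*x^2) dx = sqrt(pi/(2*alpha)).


integral |psi|^2 dx = A^2 * sqrt(pi/(2*alpha)) = 1
A^2 = sqrt(2*alpha/pi)
= sqrt(2 * 0.999 / pi)
= 0.797486
A = sqrt(0.797486)
= 0.893

0.893


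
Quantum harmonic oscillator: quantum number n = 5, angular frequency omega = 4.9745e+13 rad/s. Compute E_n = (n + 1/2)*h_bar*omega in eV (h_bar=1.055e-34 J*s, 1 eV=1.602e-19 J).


E = (n + 1/2) * h_bar * omega
= (5 + 0.5) * 1.055e-34 * 4.9745e+13
= 5.5 * 5.2481e-21
= 2.8865e-20 J
= 0.1802 eV

0.1802


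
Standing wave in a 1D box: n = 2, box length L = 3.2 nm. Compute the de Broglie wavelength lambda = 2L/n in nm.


lambda = 2L / n
= 2 * 3.2 / 2
= 6.4 / 2
= 3.2 nm

3.2


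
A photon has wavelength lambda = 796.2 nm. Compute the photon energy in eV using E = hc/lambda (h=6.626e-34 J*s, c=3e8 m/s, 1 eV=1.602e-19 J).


E = hc / lambda
= (6.626e-34)(3e8) / (796.2e-9)
= 1.9878e-25 / 7.9620e-07
= 2.4966e-19 J
Converting to eV: 2.4966e-19 / 1.602e-19
= 1.5584 eV

1.5584


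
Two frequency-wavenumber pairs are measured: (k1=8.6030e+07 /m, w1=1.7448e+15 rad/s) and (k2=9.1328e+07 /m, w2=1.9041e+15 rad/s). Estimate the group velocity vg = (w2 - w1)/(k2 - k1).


vg = (w2 - w1) / (k2 - k1)
= (1.9041e+15 - 1.7448e+15) / (9.1328e+07 - 8.6030e+07)
= 1.5930e+14 / 5.2980e+06
= 3.0068e+07 m/s

3.0068e+07


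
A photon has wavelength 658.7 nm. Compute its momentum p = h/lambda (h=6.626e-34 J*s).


p = h / lambda
= 6.626e-34 / (658.7e-9)
= 6.626e-34 / 6.5870e-07
= 1.0059e-27 kg*m/s

1.0059e-27


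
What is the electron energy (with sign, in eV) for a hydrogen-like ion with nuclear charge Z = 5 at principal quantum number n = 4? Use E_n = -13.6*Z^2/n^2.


E_n = -13.6 * Z^2 / n^2
= -13.6 * 5^2 / 4^2
= -13.6 * 25 / 16
= -21.25 eV

-21.25


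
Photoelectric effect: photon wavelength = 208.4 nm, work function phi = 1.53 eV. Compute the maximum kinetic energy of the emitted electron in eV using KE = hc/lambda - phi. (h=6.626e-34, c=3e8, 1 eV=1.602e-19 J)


E_photon = hc / lambda
= (6.626e-34)(3e8) / (208.4e-9)
= 9.5384e-19 J
= 5.954 eV
KE = E_photon - phi
= 5.954 - 1.53
= 4.424 eV

4.424


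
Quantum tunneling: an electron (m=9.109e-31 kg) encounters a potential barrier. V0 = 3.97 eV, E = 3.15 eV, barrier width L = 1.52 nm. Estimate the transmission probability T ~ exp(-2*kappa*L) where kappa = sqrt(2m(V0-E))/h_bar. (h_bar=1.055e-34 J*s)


V0 - E = 0.82 eV = 1.3136e-19 J
kappa = sqrt(2 * m * (V0-E)) / h_bar
= sqrt(2 * 9.109e-31 * 1.3136e-19) / 1.055e-34
= 4.6370e+09 /m
2*kappa*L = 2 * 4.6370e+09 * 1.52e-9
= 14.0964
T = exp(-14.0964) = 7.550765e-07

7.550765e-07


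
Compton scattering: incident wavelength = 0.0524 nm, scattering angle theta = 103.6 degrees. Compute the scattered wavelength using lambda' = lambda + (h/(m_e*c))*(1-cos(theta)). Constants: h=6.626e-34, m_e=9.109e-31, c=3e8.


Compton wavelength: h/(m_e*c) = 2.4247e-12 m
d_lambda = 2.4247e-12 * (1 - cos(103.6 deg))
= 2.4247e-12 * 1.235142
= 2.9949e-12 m = 0.002995 nm
lambda' = 0.0524 + 0.002995
= 0.055395 nm

0.055395


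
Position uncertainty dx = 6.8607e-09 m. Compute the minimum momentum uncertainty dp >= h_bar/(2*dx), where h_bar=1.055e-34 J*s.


dp = h_bar / (2 * dx)
= 1.055e-34 / (2 * 6.8607e-09)
= 1.055e-34 / 1.3721e-08
= 7.6887e-27 kg*m/s

7.6887e-27


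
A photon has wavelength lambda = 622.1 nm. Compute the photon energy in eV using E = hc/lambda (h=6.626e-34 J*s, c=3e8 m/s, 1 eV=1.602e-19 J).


E = hc / lambda
= (6.626e-34)(3e8) / (622.1e-9)
= 1.9878e-25 / 6.2210e-07
= 3.1953e-19 J
Converting to eV: 3.1953e-19 / 1.602e-19
= 1.9946 eV

1.9946


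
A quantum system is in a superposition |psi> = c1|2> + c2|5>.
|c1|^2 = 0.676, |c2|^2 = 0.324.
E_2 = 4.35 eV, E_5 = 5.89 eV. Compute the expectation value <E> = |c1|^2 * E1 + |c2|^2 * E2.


<E> = |c1|^2 * E1 + |c2|^2 * E2
= 0.676 * 4.35 + 0.324 * 5.89
= 2.9406 + 1.9084
= 4.849 eV

4.849


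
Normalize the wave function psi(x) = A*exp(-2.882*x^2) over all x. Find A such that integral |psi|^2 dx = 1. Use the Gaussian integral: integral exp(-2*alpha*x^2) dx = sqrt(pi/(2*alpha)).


integral |psi|^2 dx = A^2 * sqrt(pi/(2*alpha)) = 1
A^2 = sqrt(2*alpha/pi)
= sqrt(2 * 2.882 / pi)
= 1.354525
A = sqrt(1.354525)
= 1.1638

1.1638


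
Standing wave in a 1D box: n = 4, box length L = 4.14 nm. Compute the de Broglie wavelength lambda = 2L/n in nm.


lambda = 2L / n
= 2 * 4.14 / 4
= 8.28 / 4
= 2.07 nm

2.07


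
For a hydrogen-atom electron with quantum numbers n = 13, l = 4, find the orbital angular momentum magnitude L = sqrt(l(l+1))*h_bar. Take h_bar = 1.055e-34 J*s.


L = sqrt(l*(l+1)) * h_bar
= sqrt(4 * 5) * 1.055e-34
= sqrt(20) * 1.055e-34
= 4.4721 * 1.055e-34
= 4.7181e-34 J*s

4.7181e-34


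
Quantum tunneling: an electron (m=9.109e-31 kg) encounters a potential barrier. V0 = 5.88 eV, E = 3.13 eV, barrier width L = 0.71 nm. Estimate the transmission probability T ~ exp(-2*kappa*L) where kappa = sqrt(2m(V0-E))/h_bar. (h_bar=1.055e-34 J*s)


V0 - E = 2.75 eV = 4.4055e-19 J
kappa = sqrt(2 * m * (V0-E)) / h_bar
= sqrt(2 * 9.109e-31 * 4.4055e-19) / 1.055e-34
= 8.4917e+09 /m
2*kappa*L = 2 * 8.4917e+09 * 0.71e-9
= 12.0582
T = exp(-12.0582) = 5.796608e-06

5.796608e-06


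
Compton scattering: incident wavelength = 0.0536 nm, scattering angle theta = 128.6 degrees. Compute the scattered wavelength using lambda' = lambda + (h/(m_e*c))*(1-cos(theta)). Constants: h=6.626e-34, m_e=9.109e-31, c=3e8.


Compton wavelength: h/(m_e*c) = 2.4247e-12 m
d_lambda = 2.4247e-12 * (1 - cos(128.6 deg))
= 2.4247e-12 * 1.62388
= 3.9374e-12 m = 0.003937 nm
lambda' = 0.0536 + 0.003937
= 0.057537 nm

0.057537


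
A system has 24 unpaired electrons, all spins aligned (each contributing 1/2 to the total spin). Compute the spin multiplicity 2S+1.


Total spin S = N * (1/2) = 24 * 0.5 = 12.0
Spin multiplicity = 2S + 1
= 2 * 12.0 + 1
= 25

25


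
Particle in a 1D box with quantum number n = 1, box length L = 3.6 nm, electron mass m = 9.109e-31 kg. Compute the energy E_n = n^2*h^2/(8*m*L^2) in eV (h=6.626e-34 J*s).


E = n^2 * h^2 / (8 * m * L^2)
= 1^2 * (6.626e-34)^2 / (8 * 9.109e-31 * (3.6e-9)^2)
= 1 * 4.3904e-67 / (8 * 9.109e-31 * 1.2960e-17)
= 4.6488e-21 J
= 0.029 eV

0.029


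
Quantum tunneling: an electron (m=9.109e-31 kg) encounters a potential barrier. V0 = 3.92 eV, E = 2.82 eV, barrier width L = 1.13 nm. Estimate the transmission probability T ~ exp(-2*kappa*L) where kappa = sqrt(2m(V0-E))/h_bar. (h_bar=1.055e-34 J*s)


V0 - E = 1.1 eV = 1.7622e-19 J
kappa = sqrt(2 * m * (V0-E)) / h_bar
= sqrt(2 * 9.109e-31 * 1.7622e-19) / 1.055e-34
= 5.3706e+09 /m
2*kappa*L = 2 * 5.3706e+09 * 1.13e-9
= 12.1376
T = exp(-12.1376) = 5.354191e-06

5.354191e-06


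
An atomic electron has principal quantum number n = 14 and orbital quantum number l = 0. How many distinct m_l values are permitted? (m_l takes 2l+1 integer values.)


m_l ranges from -l to +l in integer steps
So m_l goes from -0 to +0
Count = 2l + 1 = 2*0 + 1
= 1

1


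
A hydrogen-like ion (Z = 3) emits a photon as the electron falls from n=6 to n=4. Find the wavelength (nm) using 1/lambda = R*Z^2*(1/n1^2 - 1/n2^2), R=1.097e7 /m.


1/lambda = R * Z^2 * (1/n1^2 - 1/n2^2)
= 1.097e7 * 3^2 * (1/4^2 - 1/6^2)
= 1.097e7 * 9 * (0.0625 - 0.027778)
= 3.4281e+06 /m
lambda = 1 / 3.4281e+06
= 291.7046 nm

291.7046


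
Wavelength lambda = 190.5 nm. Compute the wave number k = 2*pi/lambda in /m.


k = 2 * pi / lambda
= 6.2832 / (190.5e-9)
= 6.2832 / 1.9050e-07
= 3.2983e+07 /m

3.2983e+07


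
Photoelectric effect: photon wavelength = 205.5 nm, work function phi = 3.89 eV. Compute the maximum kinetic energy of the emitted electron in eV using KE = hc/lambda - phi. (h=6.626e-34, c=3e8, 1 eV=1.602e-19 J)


E_photon = hc / lambda
= (6.626e-34)(3e8) / (205.5e-9)
= 9.6730e-19 J
= 6.0381 eV
KE = E_photon - phi
= 6.0381 - 3.89
= 2.1481 eV

2.1481


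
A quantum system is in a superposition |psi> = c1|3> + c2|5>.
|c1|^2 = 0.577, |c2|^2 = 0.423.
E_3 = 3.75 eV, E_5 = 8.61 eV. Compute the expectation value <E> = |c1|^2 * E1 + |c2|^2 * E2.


<E> = |c1|^2 * E1 + |c2|^2 * E2
= 0.577 * 3.75 + 0.423 * 8.61
= 2.1637 + 3.642
= 5.8058 eV

5.8058


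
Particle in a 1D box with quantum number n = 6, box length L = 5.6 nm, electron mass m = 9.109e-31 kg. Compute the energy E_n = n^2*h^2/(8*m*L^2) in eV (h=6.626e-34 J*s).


E = n^2 * h^2 / (8 * m * L^2)
= 6^2 * (6.626e-34)^2 / (8 * 9.109e-31 * (5.6e-9)^2)
= 36 * 4.3904e-67 / (8 * 9.109e-31 * 3.1360e-17)
= 6.9162e-20 J
= 0.4317 eV

0.4317


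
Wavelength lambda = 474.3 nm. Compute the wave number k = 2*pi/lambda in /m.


k = 2 * pi / lambda
= 6.2832 / (474.3e-9)
= 6.2832 / 4.7430e-07
= 1.3247e+07 /m

1.3247e+07


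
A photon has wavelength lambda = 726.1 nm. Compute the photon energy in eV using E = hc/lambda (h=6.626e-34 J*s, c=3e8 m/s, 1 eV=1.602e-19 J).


E = hc / lambda
= (6.626e-34)(3e8) / (726.1e-9)
= 1.9878e-25 / 7.2610e-07
= 2.7376e-19 J
Converting to eV: 2.7376e-19 / 1.602e-19
= 1.7089 eV

1.7089


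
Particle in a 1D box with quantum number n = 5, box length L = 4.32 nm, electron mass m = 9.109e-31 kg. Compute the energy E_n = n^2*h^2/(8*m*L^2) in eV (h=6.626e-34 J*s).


E = n^2 * h^2 / (8 * m * L^2)
= 5^2 * (6.626e-34)^2 / (8 * 9.109e-31 * (4.32e-9)^2)
= 25 * 4.3904e-67 / (8 * 9.109e-31 * 1.8662e-17)
= 8.0708e-20 J
= 0.5038 eV

0.5038


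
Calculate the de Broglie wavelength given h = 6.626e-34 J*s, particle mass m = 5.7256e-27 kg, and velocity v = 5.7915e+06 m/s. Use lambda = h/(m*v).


lambda = h / (m * v)
= 6.626e-34 / (5.7256e-27 * 5.7915e+06)
= 6.626e-34 / 3.3160e-20
= 1.9982e-14 m

1.9982e-14


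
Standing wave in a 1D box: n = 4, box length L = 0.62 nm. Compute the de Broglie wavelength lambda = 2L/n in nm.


lambda = 2L / n
= 2 * 0.62 / 4
= 1.24 / 4
= 0.31 nm

0.31


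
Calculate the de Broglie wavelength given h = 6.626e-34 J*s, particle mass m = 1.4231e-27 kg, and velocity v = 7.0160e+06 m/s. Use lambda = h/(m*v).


lambda = h / (m * v)
= 6.626e-34 / (1.4231e-27 * 7.0160e+06)
= 6.626e-34 / 9.9845e-21
= 6.6363e-14 m

6.6363e-14


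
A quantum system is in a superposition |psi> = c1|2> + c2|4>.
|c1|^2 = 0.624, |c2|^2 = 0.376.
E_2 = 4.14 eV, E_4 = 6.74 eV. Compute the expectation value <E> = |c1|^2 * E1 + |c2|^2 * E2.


<E> = |c1|^2 * E1 + |c2|^2 * E2
= 0.624 * 4.14 + 0.376 * 6.74
= 2.5834 + 2.5342
= 5.1176 eV

5.1176


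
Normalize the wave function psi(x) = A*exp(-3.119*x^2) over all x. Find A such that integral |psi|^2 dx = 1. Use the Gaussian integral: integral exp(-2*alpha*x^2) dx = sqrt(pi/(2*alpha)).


integral |psi|^2 dx = A^2 * sqrt(pi/(2*alpha)) = 1
A^2 = sqrt(2*alpha/pi)
= sqrt(2 * 3.119 / pi)
= 1.409119
A = sqrt(1.409119)
= 1.1871

1.1871


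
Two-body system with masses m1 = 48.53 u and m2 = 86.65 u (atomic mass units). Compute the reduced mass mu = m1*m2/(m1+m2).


mu = m1 * m2 / (m1 + m2)
= 48.53 * 86.65 / (48.53 + 86.65)
= 4205.1245 / 135.18
= 31.1076 u

31.1076


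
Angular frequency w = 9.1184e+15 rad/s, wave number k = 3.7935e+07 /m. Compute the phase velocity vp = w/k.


vp = w / k
= 9.1184e+15 / 3.7935e+07
= 2.4037e+08 m/s

2.4037e+08


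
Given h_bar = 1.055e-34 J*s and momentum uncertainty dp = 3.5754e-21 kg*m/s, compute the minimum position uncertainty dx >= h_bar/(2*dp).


dx = h_bar / (2 * dp)
= 1.055e-34 / (2 * 3.5754e-21)
= 1.055e-34 / 7.1508e-21
= 1.4754e-14 m

1.4754e-14


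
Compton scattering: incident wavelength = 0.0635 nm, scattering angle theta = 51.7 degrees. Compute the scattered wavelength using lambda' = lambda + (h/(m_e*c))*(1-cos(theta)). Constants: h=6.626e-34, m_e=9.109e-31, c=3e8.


Compton wavelength: h/(m_e*c) = 2.4247e-12 m
d_lambda = 2.4247e-12 * (1 - cos(51.7 deg))
= 2.4247e-12 * 0.380221
= 9.2192e-13 m = 0.000922 nm
lambda' = 0.0635 + 0.000922
= 0.064422 nm

0.064422


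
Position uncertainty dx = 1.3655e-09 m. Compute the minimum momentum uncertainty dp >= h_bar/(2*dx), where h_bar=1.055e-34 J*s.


dp = h_bar / (2 * dx)
= 1.055e-34 / (2 * 1.3655e-09)
= 1.055e-34 / 2.7310e-09
= 3.8631e-26 kg*m/s

3.8631e-26


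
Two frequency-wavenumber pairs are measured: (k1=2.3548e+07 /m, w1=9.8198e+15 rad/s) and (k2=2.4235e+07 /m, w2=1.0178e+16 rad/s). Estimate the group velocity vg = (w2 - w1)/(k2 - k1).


vg = (w2 - w1) / (k2 - k1)
= (1.0178e+16 - 9.8198e+15) / (2.4235e+07 - 2.3548e+07)
= 3.5820e+14 / 6.8700e+05
= 5.2140e+08 m/s

5.2140e+08


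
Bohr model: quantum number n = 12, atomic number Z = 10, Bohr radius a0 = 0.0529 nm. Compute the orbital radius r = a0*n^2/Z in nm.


r = a0 * n^2 / Z
= 0.0529 * 12^2 / 10
= 0.0529 * 144 / 10
= 0.7618 nm

0.7618


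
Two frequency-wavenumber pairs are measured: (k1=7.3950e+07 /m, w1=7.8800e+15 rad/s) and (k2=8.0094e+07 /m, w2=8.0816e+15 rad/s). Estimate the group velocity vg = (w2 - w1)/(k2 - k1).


vg = (w2 - w1) / (k2 - k1)
= (8.0816e+15 - 7.8800e+15) / (8.0094e+07 - 7.3950e+07)
= 2.0160e+14 / 6.1440e+06
= 3.2812e+07 m/s

3.2812e+07


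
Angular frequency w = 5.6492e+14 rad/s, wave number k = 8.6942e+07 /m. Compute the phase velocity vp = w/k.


vp = w / k
= 5.6492e+14 / 8.6942e+07
= 6.4977e+06 m/s

6.4977e+06


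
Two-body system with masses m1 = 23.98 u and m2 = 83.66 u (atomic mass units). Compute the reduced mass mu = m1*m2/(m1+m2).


mu = m1 * m2 / (m1 + m2)
= 23.98 * 83.66 / (23.98 + 83.66)
= 2006.1668 / 107.64
= 18.6377 u

18.6377


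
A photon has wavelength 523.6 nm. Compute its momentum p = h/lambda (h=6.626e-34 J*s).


p = h / lambda
= 6.626e-34 / (523.6e-9)
= 6.626e-34 / 5.2360e-07
= 1.2655e-27 kg*m/s

1.2655e-27


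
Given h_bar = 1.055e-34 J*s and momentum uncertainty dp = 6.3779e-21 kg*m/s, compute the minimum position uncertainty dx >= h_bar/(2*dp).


dx = h_bar / (2 * dp)
= 1.055e-34 / (2 * 6.3779e-21)
= 1.055e-34 / 1.2756e-20
= 8.2707e-15 m

8.2707e-15


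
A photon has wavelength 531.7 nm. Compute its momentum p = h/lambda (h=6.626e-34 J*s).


p = h / lambda
= 6.626e-34 / (531.7e-9)
= 6.626e-34 / 5.3170e-07
= 1.2462e-27 kg*m/s

1.2462e-27


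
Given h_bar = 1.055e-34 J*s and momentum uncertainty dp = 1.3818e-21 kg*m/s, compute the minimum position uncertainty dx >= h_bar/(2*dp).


dx = h_bar / (2 * dp)
= 1.055e-34 / (2 * 1.3818e-21)
= 1.055e-34 / 2.7636e-21
= 3.8175e-14 m

3.8175e-14


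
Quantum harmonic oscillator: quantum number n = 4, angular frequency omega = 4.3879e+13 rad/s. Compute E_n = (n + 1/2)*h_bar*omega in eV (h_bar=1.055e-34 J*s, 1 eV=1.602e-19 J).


E = (n + 1/2) * h_bar * omega
= (4 + 0.5) * 1.055e-34 * 4.3879e+13
= 4.5 * 4.6292e-21
= 2.0832e-20 J
= 0.13 eV

0.13


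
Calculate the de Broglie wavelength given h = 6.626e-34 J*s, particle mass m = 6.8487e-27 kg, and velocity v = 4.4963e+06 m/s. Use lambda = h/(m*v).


lambda = h / (m * v)
= 6.626e-34 / (6.8487e-27 * 4.4963e+06)
= 6.626e-34 / 3.0794e-20
= 2.1517e-14 m

2.1517e-14


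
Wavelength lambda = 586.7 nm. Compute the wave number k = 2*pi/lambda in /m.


k = 2 * pi / lambda
= 6.2832 / (586.7e-9)
= 6.2832 / 5.8670e-07
= 1.0709e+07 /m

1.0709e+07


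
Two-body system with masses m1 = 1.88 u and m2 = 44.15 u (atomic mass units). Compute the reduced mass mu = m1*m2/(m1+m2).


mu = m1 * m2 / (m1 + m2)
= 1.88 * 44.15 / (1.88 + 44.15)
= 83.002 / 46.03
= 1.8032 u

1.8032


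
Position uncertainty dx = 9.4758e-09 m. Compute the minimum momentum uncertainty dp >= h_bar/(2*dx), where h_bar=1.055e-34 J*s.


dp = h_bar / (2 * dx)
= 1.055e-34 / (2 * 9.4758e-09)
= 1.055e-34 / 1.8952e-08
= 5.5668e-27 kg*m/s

5.5668e-27


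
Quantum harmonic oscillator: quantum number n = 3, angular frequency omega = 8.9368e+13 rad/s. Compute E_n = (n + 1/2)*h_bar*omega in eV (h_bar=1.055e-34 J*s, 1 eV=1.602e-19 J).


E = (n + 1/2) * h_bar * omega
= (3 + 0.5) * 1.055e-34 * 8.9368e+13
= 3.5 * 9.4283e-21
= 3.2999e-20 J
= 0.206 eV

0.206


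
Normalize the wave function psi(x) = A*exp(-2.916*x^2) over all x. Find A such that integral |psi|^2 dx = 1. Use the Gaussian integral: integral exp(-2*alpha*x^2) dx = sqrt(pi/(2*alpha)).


integral |psi|^2 dx = A^2 * sqrt(pi/(2*alpha)) = 1
A^2 = sqrt(2*alpha/pi)
= sqrt(2 * 2.916 / pi)
= 1.362492
A = sqrt(1.362492)
= 1.1673

1.1673


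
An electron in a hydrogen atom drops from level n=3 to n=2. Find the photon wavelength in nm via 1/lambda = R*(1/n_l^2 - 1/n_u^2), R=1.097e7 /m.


1/lambda = R * (1/n_l^2 - 1/n_u^2)
= 1.097e7 * (1/2^2 - 1/3^2)
= 1.097e7 * (0.25 - 0.111111)
= 1.097e7 * 0.138889
= 1.5236e+06 /m
lambda = 1 / 1.5236e+06 = 656.3355 nm

656.3355


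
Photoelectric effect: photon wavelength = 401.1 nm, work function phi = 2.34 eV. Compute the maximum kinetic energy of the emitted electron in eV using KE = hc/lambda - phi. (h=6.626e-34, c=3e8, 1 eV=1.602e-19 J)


E_photon = hc / lambda
= (6.626e-34)(3e8) / (401.1e-9)
= 4.9559e-19 J
= 3.0936 eV
KE = E_photon - phi
= 3.0936 - 2.34
= 0.7536 eV

0.7536


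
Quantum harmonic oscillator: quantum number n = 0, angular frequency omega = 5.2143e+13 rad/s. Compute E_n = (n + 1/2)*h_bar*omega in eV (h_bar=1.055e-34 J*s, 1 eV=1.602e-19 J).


E = (n + 1/2) * h_bar * omega
= (0 + 0.5) * 1.055e-34 * 5.2143e+13
= 0.5 * 5.5011e-21
= 2.7505e-21 J
= 0.0172 eV

0.0172


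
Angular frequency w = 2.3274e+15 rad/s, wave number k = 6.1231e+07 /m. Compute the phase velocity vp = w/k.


vp = w / k
= 2.3274e+15 / 6.1231e+07
= 3.8010e+07 m/s

3.8010e+07


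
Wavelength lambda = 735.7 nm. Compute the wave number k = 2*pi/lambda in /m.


k = 2 * pi / lambda
= 6.2832 / (735.7e-9)
= 6.2832 / 7.3570e-07
= 8.5404e+06 /m

8.5404e+06


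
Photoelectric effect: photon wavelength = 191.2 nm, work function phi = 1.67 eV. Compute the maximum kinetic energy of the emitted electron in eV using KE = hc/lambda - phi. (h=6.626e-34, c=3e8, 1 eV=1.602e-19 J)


E_photon = hc / lambda
= (6.626e-34)(3e8) / (191.2e-9)
= 1.0396e-18 J
= 6.4897 eV
KE = E_photon - phi
= 6.4897 - 1.67
= 4.8197 eV

4.8197


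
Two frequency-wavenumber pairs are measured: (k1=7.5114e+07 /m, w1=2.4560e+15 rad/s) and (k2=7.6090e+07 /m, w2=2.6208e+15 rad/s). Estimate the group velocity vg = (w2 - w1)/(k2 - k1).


vg = (w2 - w1) / (k2 - k1)
= (2.6208e+15 - 2.4560e+15) / (7.6090e+07 - 7.5114e+07)
= 1.6480e+14 / 9.7600e+05
= 1.6885e+08 m/s

1.6885e+08


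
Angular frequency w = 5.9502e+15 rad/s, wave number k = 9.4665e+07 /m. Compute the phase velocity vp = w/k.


vp = w / k
= 5.9502e+15 / 9.4665e+07
= 6.2855e+07 m/s

6.2855e+07


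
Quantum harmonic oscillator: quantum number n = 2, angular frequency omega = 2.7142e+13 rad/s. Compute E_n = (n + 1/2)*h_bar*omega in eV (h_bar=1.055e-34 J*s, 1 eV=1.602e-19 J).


E = (n + 1/2) * h_bar * omega
= (2 + 0.5) * 1.055e-34 * 2.7142e+13
= 2.5 * 2.8635e-21
= 7.1587e-21 J
= 0.0447 eV

0.0447


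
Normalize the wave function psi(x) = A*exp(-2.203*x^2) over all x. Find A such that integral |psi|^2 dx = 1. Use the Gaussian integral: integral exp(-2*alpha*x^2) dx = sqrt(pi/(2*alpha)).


integral |psi|^2 dx = A^2 * sqrt(pi/(2*alpha)) = 1
A^2 = sqrt(2*alpha/pi)
= sqrt(2 * 2.203 / pi)
= 1.184261
A = sqrt(1.184261)
= 1.0882

1.0882


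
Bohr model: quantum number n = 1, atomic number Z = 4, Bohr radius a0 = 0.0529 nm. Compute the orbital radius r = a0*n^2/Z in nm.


r = a0 * n^2 / Z
= 0.0529 * 1^2 / 4
= 0.0529 * 1 / 4
= 0.0132 nm

0.0132


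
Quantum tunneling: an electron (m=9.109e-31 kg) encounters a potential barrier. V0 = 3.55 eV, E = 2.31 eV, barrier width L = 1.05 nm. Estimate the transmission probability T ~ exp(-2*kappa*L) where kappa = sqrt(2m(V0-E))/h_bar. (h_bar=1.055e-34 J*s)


V0 - E = 1.24 eV = 1.9865e-19 J
kappa = sqrt(2 * m * (V0-E)) / h_bar
= sqrt(2 * 9.109e-31 * 1.9865e-19) / 1.055e-34
= 5.7022e+09 /m
2*kappa*L = 2 * 5.7022e+09 * 1.05e-9
= 11.9746
T = exp(-11.9746) = 6.302575e-06

6.302575e-06


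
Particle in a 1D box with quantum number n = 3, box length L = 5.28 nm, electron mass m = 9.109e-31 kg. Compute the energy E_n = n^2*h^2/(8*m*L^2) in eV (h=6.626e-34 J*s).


E = n^2 * h^2 / (8 * m * L^2)
= 3^2 * (6.626e-34)^2 / (8 * 9.109e-31 * (5.28e-9)^2)
= 9 * 4.3904e-67 / (8 * 9.109e-31 * 2.7878e-17)
= 1.9450e-20 J
= 0.1214 eV

0.1214


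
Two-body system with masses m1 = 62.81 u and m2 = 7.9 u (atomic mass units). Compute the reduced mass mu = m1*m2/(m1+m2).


mu = m1 * m2 / (m1 + m2)
= 62.81 * 7.9 / (62.81 + 7.9)
= 496.199 / 70.71
= 7.0174 u

7.0174


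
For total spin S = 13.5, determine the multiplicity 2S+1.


Spin multiplicity = 2S + 1
= 2 * 13.5 + 1
= 27.0 + 1
= 28

28


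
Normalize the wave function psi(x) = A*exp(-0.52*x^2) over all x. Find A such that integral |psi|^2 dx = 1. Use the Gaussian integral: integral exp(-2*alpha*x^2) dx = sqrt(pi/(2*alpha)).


integral |psi|^2 dx = A^2 * sqrt(pi/(2*alpha)) = 1
A^2 = sqrt(2*alpha/pi)
= sqrt(2 * 0.52 / pi)
= 0.575363
A = sqrt(0.575363)
= 0.7585

0.7585


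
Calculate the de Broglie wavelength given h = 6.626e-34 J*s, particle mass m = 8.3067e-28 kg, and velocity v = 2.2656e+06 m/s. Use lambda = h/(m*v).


lambda = h / (m * v)
= 6.626e-34 / (8.3067e-28 * 2.2656e+06)
= 6.626e-34 / 1.8820e-21
= 3.5208e-13 m

3.5208e-13


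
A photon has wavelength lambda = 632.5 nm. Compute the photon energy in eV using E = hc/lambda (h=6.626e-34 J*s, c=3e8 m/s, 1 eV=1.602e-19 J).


E = hc / lambda
= (6.626e-34)(3e8) / (632.5e-9)
= 1.9878e-25 / 6.3250e-07
= 3.1428e-19 J
Converting to eV: 3.1428e-19 / 1.602e-19
= 1.9618 eV

1.9618


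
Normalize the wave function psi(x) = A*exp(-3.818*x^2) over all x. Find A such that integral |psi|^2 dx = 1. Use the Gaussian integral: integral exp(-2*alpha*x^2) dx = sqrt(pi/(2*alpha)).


integral |psi|^2 dx = A^2 * sqrt(pi/(2*alpha)) = 1
A^2 = sqrt(2*alpha/pi)
= sqrt(2 * 3.818 / pi)
= 1.559043
A = sqrt(1.559043)
= 1.2486

1.2486


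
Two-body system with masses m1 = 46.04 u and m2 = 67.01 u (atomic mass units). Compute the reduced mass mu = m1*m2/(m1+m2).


mu = m1 * m2 / (m1 + m2)
= 46.04 * 67.01 / (46.04 + 67.01)
= 3085.1404 / 113.05
= 27.2901 u

27.2901


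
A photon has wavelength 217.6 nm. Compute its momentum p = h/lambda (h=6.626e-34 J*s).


p = h / lambda
= 6.626e-34 / (217.6e-9)
= 6.626e-34 / 2.1760e-07
= 3.0450e-27 kg*m/s

3.0450e-27


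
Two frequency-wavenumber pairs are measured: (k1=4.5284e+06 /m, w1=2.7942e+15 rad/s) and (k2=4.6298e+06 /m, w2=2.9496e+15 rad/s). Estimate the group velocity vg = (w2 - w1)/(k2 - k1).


vg = (w2 - w1) / (k2 - k1)
= (2.9496e+15 - 2.7942e+15) / (4.6298e+06 - 4.5284e+06)
= 1.5540e+14 / 1.0140e+05
= 1.5325e+09 m/s

1.5325e+09


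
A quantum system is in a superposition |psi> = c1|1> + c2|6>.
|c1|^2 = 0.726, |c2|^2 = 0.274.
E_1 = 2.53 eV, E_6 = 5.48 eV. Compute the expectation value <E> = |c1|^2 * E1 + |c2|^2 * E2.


<E> = |c1|^2 * E1 + |c2|^2 * E2
= 0.726 * 2.53 + 0.274 * 5.48
= 1.8368 + 1.5015
= 3.3383 eV

3.3383


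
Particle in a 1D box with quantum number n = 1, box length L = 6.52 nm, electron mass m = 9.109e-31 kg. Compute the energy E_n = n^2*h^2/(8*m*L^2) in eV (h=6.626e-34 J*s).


E = n^2 * h^2 / (8 * m * L^2)
= 1^2 * (6.626e-34)^2 / (8 * 9.109e-31 * (6.52e-9)^2)
= 1 * 4.3904e-67 / (8 * 9.109e-31 * 4.2510e-17)
= 1.4173e-21 J
= 0.0088 eV

0.0088


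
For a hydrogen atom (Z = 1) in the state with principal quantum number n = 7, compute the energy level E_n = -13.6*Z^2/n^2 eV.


E_n = -13.6 * Z^2 / n^2
= -13.6 * 1^2 / 7^2
= -13.6 * 1 / 49
= -0.2776 eV

-0.2776


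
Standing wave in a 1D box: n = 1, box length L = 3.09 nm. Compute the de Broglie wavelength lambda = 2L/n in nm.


lambda = 2L / n
= 2 * 3.09 / 1
= 6.18 / 1
= 6.18 nm

6.18


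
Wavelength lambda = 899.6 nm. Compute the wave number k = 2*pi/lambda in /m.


k = 2 * pi / lambda
= 6.2832 / (899.6e-9)
= 6.2832 / 8.9960e-07
= 6.9844e+06 /m

6.9844e+06


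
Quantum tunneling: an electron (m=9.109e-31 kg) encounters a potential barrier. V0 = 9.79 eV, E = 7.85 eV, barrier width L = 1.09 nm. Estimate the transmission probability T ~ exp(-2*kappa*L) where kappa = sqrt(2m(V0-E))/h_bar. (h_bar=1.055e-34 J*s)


V0 - E = 1.94 eV = 3.1079e-19 J
kappa = sqrt(2 * m * (V0-E)) / h_bar
= sqrt(2 * 9.109e-31 * 3.1079e-19) / 1.055e-34
= 7.1323e+09 /m
2*kappa*L = 2 * 7.1323e+09 * 1.09e-9
= 15.5484
T = exp(-15.5484) = 1.767678e-07

1.767678e-07


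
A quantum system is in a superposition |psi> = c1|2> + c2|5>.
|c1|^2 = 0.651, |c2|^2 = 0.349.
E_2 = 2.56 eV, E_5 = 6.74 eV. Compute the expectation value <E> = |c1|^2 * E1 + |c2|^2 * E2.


<E> = |c1|^2 * E1 + |c2|^2 * E2
= 0.651 * 2.56 + 0.349 * 6.74
= 1.6666 + 2.3523
= 4.0188 eV

4.0188


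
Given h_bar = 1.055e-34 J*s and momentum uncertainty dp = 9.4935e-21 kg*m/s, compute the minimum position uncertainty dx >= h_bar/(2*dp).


dx = h_bar / (2 * dp)
= 1.055e-34 / (2 * 9.4935e-21)
= 1.055e-34 / 1.8987e-20
= 5.5564e-15 m

5.5564e-15


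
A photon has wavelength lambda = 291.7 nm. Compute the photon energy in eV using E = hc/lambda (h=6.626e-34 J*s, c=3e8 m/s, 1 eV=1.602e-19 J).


E = hc / lambda
= (6.626e-34)(3e8) / (291.7e-9)
= 1.9878e-25 / 2.9170e-07
= 6.8145e-19 J
Converting to eV: 6.8145e-19 / 1.602e-19
= 4.2538 eV

4.2538


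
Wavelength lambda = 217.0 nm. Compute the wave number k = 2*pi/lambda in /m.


k = 2 * pi / lambda
= 6.2832 / (217.0e-9)
= 6.2832 / 2.1700e-07
= 2.8955e+07 /m

2.8955e+07


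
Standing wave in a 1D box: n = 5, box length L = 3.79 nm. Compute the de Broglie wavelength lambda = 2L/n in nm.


lambda = 2L / n
= 2 * 3.79 / 5
= 7.58 / 5
= 1.516 nm

1.516


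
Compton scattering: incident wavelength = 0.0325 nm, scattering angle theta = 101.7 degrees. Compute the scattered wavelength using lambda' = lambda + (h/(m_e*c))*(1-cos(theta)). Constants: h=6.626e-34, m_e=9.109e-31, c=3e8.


Compton wavelength: h/(m_e*c) = 2.4247e-12 m
d_lambda = 2.4247e-12 * (1 - cos(101.7 deg))
= 2.4247e-12 * 1.202787
= 2.9164e-12 m = 0.002916 nm
lambda' = 0.0325 + 0.002916
= 0.035416 nm

0.035416


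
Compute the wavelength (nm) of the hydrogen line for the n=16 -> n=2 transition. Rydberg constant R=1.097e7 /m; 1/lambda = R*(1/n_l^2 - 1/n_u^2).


1/lambda = R * (1/n_l^2 - 1/n_u^2)
= 1.097e7 * (1/2^2 - 1/16^2)
= 1.097e7 * (0.25 - 0.003906)
= 1.097e7 * 0.246094
= 2.6996e+06 /m
lambda = 1 / 2.6996e+06 = 370.4186 nm

370.4186


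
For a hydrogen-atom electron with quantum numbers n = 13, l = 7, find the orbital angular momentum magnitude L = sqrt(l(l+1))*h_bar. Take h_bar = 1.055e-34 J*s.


L = sqrt(l*(l+1)) * h_bar
= sqrt(7 * 8) * 1.055e-34
= sqrt(56) * 1.055e-34
= 7.4833 * 1.055e-34
= 7.8949e-34 J*s

7.8949e-34


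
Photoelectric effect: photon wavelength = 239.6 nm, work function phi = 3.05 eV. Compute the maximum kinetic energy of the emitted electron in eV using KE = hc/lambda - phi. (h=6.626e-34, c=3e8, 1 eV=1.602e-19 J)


E_photon = hc / lambda
= (6.626e-34)(3e8) / (239.6e-9)
= 8.2963e-19 J
= 5.1787 eV
KE = E_photon - phi
= 5.1787 - 3.05
= 2.1287 eV

2.1287


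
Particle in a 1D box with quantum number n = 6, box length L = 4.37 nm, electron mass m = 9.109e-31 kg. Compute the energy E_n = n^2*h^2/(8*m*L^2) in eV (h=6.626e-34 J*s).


E = n^2 * h^2 / (8 * m * L^2)
= 6^2 * (6.626e-34)^2 / (8 * 9.109e-31 * (4.37e-9)^2)
= 36 * 4.3904e-67 / (8 * 9.109e-31 * 1.9097e-17)
= 1.1357e-19 J
= 0.709 eV

0.709


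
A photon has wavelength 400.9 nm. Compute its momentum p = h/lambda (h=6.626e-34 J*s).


p = h / lambda
= 6.626e-34 / (400.9e-9)
= 6.626e-34 / 4.0090e-07
= 1.6528e-27 kg*m/s

1.6528e-27


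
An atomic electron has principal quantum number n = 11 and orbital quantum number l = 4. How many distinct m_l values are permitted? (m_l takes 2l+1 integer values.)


m_l ranges from -l to +l in integer steps
So m_l goes from -4 to +4
Count = 2l + 1 = 2*4 + 1
= 9

9


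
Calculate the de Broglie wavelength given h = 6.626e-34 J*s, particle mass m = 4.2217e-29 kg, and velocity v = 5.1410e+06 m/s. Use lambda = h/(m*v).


lambda = h / (m * v)
= 6.626e-34 / (4.2217e-29 * 5.1410e+06)
= 6.626e-34 / 2.1704e-22
= 3.0529e-12 m

3.0529e-12


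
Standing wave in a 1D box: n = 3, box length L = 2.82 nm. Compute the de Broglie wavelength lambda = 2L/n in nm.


lambda = 2L / n
= 2 * 2.82 / 3
= 5.64 / 3
= 1.88 nm

1.88


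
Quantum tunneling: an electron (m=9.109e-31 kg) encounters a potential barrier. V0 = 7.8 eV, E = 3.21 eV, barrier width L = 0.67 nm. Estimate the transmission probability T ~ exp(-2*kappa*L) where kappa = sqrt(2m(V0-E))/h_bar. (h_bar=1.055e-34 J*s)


V0 - E = 4.59 eV = 7.3532e-19 J
kappa = sqrt(2 * m * (V0-E)) / h_bar
= sqrt(2 * 9.109e-31 * 7.3532e-19) / 1.055e-34
= 1.0971e+10 /m
2*kappa*L = 2 * 1.0971e+10 * 0.67e-9
= 14.7008
T = exp(-14.7008) = 4.126043e-07

4.126043e-07


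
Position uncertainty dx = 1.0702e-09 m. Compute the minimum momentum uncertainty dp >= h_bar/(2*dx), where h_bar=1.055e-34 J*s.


dp = h_bar / (2 * dx)
= 1.055e-34 / (2 * 1.0702e-09)
= 1.055e-34 / 2.1404e-09
= 4.9290e-26 kg*m/s

4.9290e-26


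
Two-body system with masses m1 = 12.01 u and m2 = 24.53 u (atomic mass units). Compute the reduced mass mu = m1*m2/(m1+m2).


mu = m1 * m2 / (m1 + m2)
= 12.01 * 24.53 / (12.01 + 24.53)
= 294.6053 / 36.54
= 8.0625 u

8.0625


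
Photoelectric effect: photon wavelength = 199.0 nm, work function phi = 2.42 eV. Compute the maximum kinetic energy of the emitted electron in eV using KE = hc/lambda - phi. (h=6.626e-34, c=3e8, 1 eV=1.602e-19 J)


E_photon = hc / lambda
= (6.626e-34)(3e8) / (199.0e-9)
= 9.9889e-19 J
= 6.2353 eV
KE = E_photon - phi
= 6.2353 - 2.42
= 3.8153 eV

3.8153


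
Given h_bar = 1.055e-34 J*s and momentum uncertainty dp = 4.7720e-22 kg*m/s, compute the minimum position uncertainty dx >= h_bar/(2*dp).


dx = h_bar / (2 * dp)
= 1.055e-34 / (2 * 4.7720e-22)
= 1.055e-34 / 9.5440e-22
= 1.1054e-13 m

1.1054e-13


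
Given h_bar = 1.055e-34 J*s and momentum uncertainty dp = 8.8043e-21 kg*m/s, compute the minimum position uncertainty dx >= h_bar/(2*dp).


dx = h_bar / (2 * dp)
= 1.055e-34 / (2 * 8.8043e-21)
= 1.055e-34 / 1.7609e-20
= 5.9914e-15 m

5.9914e-15


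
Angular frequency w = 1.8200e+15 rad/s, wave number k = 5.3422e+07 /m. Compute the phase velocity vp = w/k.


vp = w / k
= 1.8200e+15 / 5.3422e+07
= 3.4068e+07 m/s

3.4068e+07


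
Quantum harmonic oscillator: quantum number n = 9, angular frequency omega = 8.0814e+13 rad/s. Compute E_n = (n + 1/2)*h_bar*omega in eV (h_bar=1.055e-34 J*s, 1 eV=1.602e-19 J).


E = (n + 1/2) * h_bar * omega
= (9 + 0.5) * 1.055e-34 * 8.0814e+13
= 9.5 * 8.5259e-21
= 8.0996e-20 J
= 0.5056 eV

0.5056


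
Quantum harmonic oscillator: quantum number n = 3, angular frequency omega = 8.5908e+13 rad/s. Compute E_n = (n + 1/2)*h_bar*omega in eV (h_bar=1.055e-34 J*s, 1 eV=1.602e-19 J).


E = (n + 1/2) * h_bar * omega
= (3 + 0.5) * 1.055e-34 * 8.5908e+13
= 3.5 * 9.0633e-21
= 3.1722e-20 J
= 0.198 eV

0.198


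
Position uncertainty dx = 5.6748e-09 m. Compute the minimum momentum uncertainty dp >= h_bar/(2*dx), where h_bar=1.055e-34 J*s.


dp = h_bar / (2 * dx)
= 1.055e-34 / (2 * 5.6748e-09)
= 1.055e-34 / 1.1350e-08
= 9.2955e-27 kg*m/s

9.2955e-27


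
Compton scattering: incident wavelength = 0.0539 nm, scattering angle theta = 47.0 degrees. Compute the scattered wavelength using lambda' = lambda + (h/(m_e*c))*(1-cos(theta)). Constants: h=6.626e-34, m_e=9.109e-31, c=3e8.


Compton wavelength: h/(m_e*c) = 2.4247e-12 m
d_lambda = 2.4247e-12 * (1 - cos(47.0 deg))
= 2.4247e-12 * 0.318002
= 7.7106e-13 m = 0.000771 nm
lambda' = 0.0539 + 0.000771
= 0.054671 nm

0.054671


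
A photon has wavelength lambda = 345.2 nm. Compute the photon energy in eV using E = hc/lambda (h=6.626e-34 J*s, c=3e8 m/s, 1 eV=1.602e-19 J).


E = hc / lambda
= (6.626e-34)(3e8) / (345.2e-9)
= 1.9878e-25 / 3.4520e-07
= 5.7584e-19 J
Converting to eV: 5.7584e-19 / 1.602e-19
= 3.5945 eV

3.5945


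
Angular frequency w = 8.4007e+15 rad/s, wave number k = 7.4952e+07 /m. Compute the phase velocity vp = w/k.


vp = w / k
= 8.4007e+15 / 7.4952e+07
= 1.1208e+08 m/s

1.1208e+08


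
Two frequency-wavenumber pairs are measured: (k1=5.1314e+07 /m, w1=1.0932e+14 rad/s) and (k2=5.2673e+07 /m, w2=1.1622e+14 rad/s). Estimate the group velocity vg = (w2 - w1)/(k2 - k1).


vg = (w2 - w1) / (k2 - k1)
= (1.1622e+14 - 1.0932e+14) / (5.2673e+07 - 5.1314e+07)
= 6.9000e+12 / 1.3590e+06
= 5.0773e+06 m/s

5.0773e+06


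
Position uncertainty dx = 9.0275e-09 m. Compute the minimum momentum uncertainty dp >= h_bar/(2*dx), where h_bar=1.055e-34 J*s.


dp = h_bar / (2 * dx)
= 1.055e-34 / (2 * 9.0275e-09)
= 1.055e-34 / 1.8055e-08
= 5.8433e-27 kg*m/s

5.8433e-27


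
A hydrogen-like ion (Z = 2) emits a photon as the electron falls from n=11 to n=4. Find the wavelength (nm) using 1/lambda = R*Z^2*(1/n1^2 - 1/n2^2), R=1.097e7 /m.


1/lambda = R * Z^2 * (1/n1^2 - 1/n2^2)
= 1.097e7 * 2^2 * (1/4^2 - 1/11^2)
= 1.097e7 * 4 * (0.0625 - 0.008264)
= 2.3799e+06 /m
lambda = 1 / 2.3799e+06
= 420.1936 nm

420.1936


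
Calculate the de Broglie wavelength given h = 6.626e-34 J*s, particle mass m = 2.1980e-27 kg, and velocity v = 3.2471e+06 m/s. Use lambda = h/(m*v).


lambda = h / (m * v)
= 6.626e-34 / (2.1980e-27 * 3.2471e+06)
= 6.626e-34 / 7.1371e-21
= 9.2838e-14 m

9.2838e-14


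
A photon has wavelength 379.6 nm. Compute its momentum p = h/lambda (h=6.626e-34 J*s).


p = h / lambda
= 6.626e-34 / (379.6e-9)
= 6.626e-34 / 3.7960e-07
= 1.7455e-27 kg*m/s

1.7455e-27


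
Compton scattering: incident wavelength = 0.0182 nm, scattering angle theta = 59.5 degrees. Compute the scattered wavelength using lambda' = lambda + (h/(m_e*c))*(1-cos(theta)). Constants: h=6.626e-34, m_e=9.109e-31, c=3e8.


Compton wavelength: h/(m_e*c) = 2.4247e-12 m
d_lambda = 2.4247e-12 * (1 - cos(59.5 deg))
= 2.4247e-12 * 0.492462
= 1.1941e-12 m = 0.001194 nm
lambda' = 0.0182 + 0.001194
= 0.019394 nm

0.019394


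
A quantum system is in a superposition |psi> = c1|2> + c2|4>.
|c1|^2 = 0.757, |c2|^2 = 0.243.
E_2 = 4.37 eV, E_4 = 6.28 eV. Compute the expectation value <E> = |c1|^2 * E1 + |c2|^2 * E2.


<E> = |c1|^2 * E1 + |c2|^2 * E2
= 0.757 * 4.37 + 0.243 * 6.28
= 3.3081 + 1.526
= 4.8341 eV

4.8341


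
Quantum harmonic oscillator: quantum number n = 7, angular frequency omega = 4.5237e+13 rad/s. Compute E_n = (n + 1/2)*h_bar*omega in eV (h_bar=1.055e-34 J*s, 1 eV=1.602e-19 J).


E = (n + 1/2) * h_bar * omega
= (7 + 0.5) * 1.055e-34 * 4.5237e+13
= 7.5 * 4.7725e-21
= 3.5794e-20 J
= 0.2234 eV

0.2234


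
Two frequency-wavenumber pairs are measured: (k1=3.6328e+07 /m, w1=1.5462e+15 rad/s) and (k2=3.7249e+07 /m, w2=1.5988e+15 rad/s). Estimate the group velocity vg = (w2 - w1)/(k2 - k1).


vg = (w2 - w1) / (k2 - k1)
= (1.5988e+15 - 1.5462e+15) / (3.7249e+07 - 3.6328e+07)
= 5.2600e+13 / 9.2100e+05
= 5.7112e+07 m/s

5.7112e+07


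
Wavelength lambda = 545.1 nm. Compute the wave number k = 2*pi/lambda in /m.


k = 2 * pi / lambda
= 6.2832 / (545.1e-9)
= 6.2832 / 5.4510e-07
= 1.1527e+07 /m

1.1527e+07


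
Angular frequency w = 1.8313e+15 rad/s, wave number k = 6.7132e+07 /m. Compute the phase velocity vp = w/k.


vp = w / k
= 1.8313e+15 / 6.7132e+07
= 2.7279e+07 m/s

2.7279e+07


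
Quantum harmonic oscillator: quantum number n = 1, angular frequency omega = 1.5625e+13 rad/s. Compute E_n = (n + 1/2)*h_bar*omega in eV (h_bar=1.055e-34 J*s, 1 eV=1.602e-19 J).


E = (n + 1/2) * h_bar * omega
= (1 + 0.5) * 1.055e-34 * 1.5625e+13
= 1.5 * 1.6484e-21
= 2.4727e-21 J
= 0.0154 eV

0.0154


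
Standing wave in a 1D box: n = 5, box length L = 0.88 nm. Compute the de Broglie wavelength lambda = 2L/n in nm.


lambda = 2L / n
= 2 * 0.88 / 5
= 1.76 / 5
= 0.352 nm

0.352


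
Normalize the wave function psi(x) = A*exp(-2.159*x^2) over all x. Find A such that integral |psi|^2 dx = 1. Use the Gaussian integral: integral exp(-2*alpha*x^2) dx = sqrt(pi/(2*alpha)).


integral |psi|^2 dx = A^2 * sqrt(pi/(2*alpha)) = 1
A^2 = sqrt(2*alpha/pi)
= sqrt(2 * 2.159 / pi)
= 1.172375
A = sqrt(1.172375)
= 1.0828

1.0828


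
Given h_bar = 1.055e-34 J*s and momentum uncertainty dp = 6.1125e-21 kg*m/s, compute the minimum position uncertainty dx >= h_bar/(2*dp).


dx = h_bar / (2 * dp)
= 1.055e-34 / (2 * 6.1125e-21)
= 1.055e-34 / 1.2225e-20
= 8.6299e-15 m

8.6299e-15


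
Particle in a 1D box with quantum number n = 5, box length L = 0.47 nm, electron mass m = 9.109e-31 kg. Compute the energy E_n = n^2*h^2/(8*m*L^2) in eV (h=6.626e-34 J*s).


E = n^2 * h^2 / (8 * m * L^2)
= 5^2 * (6.626e-34)^2 / (8 * 9.109e-31 * (0.47e-9)^2)
= 25 * 4.3904e-67 / (8 * 9.109e-31 * 2.2090e-19)
= 6.8185e-18 J
= 42.5622 eV

42.5622
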